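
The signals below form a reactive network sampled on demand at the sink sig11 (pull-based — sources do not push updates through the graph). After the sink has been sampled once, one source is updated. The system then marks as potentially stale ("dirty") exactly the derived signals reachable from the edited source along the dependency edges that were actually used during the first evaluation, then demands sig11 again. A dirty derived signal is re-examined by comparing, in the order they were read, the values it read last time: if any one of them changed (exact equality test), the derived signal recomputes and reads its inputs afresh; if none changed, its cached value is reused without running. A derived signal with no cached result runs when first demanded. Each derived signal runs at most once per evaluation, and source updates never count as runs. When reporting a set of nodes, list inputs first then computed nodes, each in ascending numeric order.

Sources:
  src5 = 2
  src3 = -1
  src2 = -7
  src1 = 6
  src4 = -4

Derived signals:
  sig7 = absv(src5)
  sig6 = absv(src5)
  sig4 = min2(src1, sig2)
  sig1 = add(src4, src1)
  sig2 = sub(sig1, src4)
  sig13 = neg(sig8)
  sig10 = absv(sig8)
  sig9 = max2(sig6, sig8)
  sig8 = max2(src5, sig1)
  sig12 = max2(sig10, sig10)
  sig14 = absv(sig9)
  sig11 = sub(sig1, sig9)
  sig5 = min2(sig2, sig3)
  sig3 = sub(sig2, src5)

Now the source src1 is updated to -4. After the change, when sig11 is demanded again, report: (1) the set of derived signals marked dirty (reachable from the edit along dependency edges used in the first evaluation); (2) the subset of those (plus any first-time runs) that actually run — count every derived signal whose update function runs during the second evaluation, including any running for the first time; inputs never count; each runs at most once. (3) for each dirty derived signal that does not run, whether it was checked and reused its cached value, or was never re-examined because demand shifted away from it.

Dirty set: sig1, sig8, sig9, sig11.
Run set: sig1, sig8, sig11 (3 run).
Re-examined without running (cache reused): sig9.
The important point: at sig9 every value read last time is unchanged, so the dirty flag clears without a run.

Initial pass — values computed on the first demand:
  sig1 = add(-4, 6) = 2
  sig6 = absv(2) = 2
  sig8 = max2(2, 2) = 2
  sig9 = max2(2, 2) = 2
  sig11 = sub(2, 2) = 0

Second demand — change propagation:
  sig1: re-runs because src1 6->-4; new result -8.
  sig8: re-runs because sig1 2->-8; new result 2 (unchanged).
  sig9: re-examined; everything it read last time is the same (sig6 unchanged, sig8 unchanged) — cache 2 kept, no run.
  sig11: re-runs because sig1 2->-8; new result -10.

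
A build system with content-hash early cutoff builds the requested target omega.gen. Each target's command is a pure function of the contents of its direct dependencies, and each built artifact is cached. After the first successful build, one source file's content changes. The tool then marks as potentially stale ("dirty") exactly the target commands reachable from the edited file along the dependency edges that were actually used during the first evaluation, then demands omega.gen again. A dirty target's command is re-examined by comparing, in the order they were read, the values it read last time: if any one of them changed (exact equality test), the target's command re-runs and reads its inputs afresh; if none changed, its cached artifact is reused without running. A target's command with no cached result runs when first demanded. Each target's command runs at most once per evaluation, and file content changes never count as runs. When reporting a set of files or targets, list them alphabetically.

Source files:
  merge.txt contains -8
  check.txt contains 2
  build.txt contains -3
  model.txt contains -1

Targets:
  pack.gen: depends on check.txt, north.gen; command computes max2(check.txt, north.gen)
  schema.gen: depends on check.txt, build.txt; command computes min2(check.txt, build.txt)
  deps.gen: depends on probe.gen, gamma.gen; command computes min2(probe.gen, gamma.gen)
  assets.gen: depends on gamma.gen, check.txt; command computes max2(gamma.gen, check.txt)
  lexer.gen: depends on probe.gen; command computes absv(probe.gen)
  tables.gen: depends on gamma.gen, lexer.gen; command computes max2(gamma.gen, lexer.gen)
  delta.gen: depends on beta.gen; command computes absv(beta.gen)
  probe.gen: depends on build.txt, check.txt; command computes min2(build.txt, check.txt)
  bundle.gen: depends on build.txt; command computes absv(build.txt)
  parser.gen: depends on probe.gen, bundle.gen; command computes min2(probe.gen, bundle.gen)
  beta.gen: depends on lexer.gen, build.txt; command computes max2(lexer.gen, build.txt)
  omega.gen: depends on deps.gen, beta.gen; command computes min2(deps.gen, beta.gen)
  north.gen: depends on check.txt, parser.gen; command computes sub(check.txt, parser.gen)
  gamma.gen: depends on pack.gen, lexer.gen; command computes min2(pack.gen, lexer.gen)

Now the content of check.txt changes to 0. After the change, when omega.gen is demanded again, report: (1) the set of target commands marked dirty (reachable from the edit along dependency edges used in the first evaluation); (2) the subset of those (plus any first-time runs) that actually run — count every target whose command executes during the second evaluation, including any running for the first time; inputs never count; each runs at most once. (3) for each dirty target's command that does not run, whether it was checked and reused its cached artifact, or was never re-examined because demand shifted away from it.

Marked dirty: beta.gen, deps.gen, gamma.gen, lexer.gen, north.gen, omega.gen, pack.gen, parser.gen, probe.gen.
Target commands that run: gamma.gen, north.gen, pack.gen, probe.gen — 4 in total.
Checked but reused from cache: beta.gen, deps.gen, lexer.gen, omega.gen, parser.gen.
Key observation: the cutoff stops propagation at parser.gen — its inputs' values are unchanged, so it reuses its cache.

First evaluation (everything demanded from the output):
  bundle.gen = absv(-3) = 3
  probe.gen = min2(-3, 2) = -3
  lexer.gen = absv(-3) = 3
  beta.gen = max2(3, -3) = 3
  parser.gen = min2(-3, 3) = -3
  north.gen = sub(2, -3) = 5
  pack.gen = max2(2, 5) = 5
  gamma.gen = min2(5, 3) = 3
  deps.gen = min2(-3, 3) = -3
  omega.gen = min2(-3, 3) = -3

Propagation after the edit:
  probe.gen: runs — check.txt 2->0; result -3 (same value as before).
  lexer.gen: checked — values it read are unchanged (probe.gen unchanged); reused cached 3 without running.
  beta.gen: checked — values it read are unchanged (lexer.gen unchanged, build.txt unchanged); reused cached 3 without running.
  parser.gen: checked — values it read are unchanged (probe.gen unchanged, bundle.gen unchanged); reused cached -3 without running.
  north.gen: runs — check.txt 2->0; result 3.
  pack.gen: runs — check.txt 2->0; north.gen 5->3; result 3.
  gamma.gen: runs — pack.gen 5->3; result 3 (same value as before).
  deps.gen: checked — values it read are unchanged (probe.gen unchanged, gamma.gen unchanged); reused cached -3 without running.
  omega.gen: checked — values it read are unchanged (deps.gen unchanged, beta.gen unchanged); reused cached -3 without running.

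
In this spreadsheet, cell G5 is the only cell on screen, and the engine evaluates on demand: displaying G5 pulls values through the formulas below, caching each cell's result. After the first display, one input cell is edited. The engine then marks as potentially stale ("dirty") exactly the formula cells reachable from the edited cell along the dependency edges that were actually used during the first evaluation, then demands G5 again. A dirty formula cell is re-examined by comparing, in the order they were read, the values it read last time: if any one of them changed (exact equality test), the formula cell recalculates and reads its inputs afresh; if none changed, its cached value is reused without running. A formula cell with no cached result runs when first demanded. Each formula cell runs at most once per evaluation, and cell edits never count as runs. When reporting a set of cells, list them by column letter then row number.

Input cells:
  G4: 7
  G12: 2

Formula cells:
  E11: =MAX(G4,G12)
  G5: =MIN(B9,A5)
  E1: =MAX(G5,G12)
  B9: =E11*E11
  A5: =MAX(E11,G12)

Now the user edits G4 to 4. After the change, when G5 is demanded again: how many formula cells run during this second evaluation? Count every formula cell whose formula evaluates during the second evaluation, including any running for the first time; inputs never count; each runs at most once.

Run set: A5, B9, E11, G5 (4 run).

Initial pass — values computed on the first demand:
  E11 = MAX(7, 2) = 7
  A5 = MAX(7, 2) = 7
  B9 = 7 * 7 = 49
  G5 = MIN(49, 7) = 7

Second demand — change propagation:
  E11: re-runs because G4 7->4; new result 4.
  A5: re-runs because E11 7->4; new result 4.
  B9: re-runs because E11 7->4; E11 7->4; new result 16.
  G5: re-runs because B9 49->16; A5 7->4; new result 4.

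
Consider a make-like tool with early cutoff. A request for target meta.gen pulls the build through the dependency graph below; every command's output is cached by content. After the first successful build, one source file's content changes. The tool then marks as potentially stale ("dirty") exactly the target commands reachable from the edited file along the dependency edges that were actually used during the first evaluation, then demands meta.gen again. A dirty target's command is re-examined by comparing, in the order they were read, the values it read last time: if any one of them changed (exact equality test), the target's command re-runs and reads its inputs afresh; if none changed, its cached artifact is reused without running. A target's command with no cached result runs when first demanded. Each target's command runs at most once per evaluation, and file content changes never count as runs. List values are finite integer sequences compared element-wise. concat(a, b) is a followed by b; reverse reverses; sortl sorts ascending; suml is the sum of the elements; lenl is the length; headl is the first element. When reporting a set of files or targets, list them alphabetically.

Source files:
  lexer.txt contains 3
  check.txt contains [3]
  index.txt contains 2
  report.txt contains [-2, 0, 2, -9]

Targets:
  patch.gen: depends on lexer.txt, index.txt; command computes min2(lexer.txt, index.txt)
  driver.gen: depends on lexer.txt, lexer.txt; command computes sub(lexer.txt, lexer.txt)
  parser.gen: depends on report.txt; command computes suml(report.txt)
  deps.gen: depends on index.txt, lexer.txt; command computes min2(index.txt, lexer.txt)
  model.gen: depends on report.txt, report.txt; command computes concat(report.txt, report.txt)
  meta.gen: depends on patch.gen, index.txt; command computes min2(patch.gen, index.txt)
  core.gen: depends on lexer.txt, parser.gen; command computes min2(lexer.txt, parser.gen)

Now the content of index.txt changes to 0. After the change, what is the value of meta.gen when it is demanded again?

First demand of the output computes:
  patch.gen = min2(3, 2) = 2
  meta.gen = min2(2, 2) = 2

After the edit, cleaning proceeds:
  patch.gen: a read changed (index.txt 2->0) — executes, giving 0.
  meta.gen: a read changed (patch.gen 2->0; index.txt 2->0) — executes, giving 0.

Demanding meta.gen again yields 0.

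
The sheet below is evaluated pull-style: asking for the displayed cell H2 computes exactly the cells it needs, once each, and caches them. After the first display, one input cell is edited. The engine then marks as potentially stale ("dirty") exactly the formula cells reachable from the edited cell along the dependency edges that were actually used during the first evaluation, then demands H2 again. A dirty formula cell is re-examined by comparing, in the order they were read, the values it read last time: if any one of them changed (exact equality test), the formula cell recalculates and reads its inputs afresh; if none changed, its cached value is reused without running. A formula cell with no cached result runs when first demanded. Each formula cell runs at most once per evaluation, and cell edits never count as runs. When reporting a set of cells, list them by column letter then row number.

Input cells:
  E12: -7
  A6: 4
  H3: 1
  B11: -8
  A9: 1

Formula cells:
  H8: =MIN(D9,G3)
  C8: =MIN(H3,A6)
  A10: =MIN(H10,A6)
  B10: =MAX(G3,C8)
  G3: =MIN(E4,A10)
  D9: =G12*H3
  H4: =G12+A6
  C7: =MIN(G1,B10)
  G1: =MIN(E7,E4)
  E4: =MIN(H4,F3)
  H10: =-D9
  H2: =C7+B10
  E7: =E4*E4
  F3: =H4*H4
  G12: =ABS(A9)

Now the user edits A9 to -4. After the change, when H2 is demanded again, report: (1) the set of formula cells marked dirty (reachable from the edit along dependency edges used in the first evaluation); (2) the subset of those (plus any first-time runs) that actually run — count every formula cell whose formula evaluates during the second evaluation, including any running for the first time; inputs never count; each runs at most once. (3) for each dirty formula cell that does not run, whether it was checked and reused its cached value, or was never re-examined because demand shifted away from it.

The edit dirties: A10, B10, C7, D9, E4, E7, F3, G1, G3, G12, H2, H4, H10.
12 formula cells run: A10, B10, C7, D9, E4, E7, F3, G1, G3, G12, H4, H10.
Cache hits after checking: H2.
Note where the cutoff bites: H2 is checked, finds nothing changed, and keeps its cache.

First demand of the output computes:
  C8 = MIN(1, 4) = 1
  G12 = ABS(1) = 1
  D9 = 1 * 1 = 1
  H4 = 1 + 4 = 5
  F3 = 5 * 5 = 25
  E4 = MIN(5, 25) = 5
  E7 = 5 * 5 = 25
  G1 = MIN(25, 5) = 5
  H10 = -(1) = -1
  A10 = MIN(-1, 4) = -1
  G3 = MIN(5, -1) = -1
  B10 = MAX(-1, 1) = 1
  C7 = MIN(5, 1) = 1
  H2 = 1 + 1 = 2

After the edit, cleaning proceeds:
  G12: a read changed (A9 1->-4) — executes, giving 4.
  D9: a read changed (G12 1->4) — executes, giving 4.
  H4: a read changed (G12 1->4) — executes, giving 8.
  F3: a read changed (H4 5->8; H4 5->8) — executes, giving 64.
  E4: a read changed (H4 5->8; F3 25->64) — executes, giving 8.
  E7: a read changed (E4 5->8; E4 5->8) — executes, giving 64.
  G1: a read changed (E7 25->64; E4 5->8) — executes, giving 8.
  H10: a read changed (D9 1->4) — executes, giving -4.
  A10: a read changed (H10 -1->-4) — executes, giving -4.
  G3: a read changed (E4 5->8; A10 -1->-4) — executes, giving -4.
  B10: a read changed (G3 -1->-4) — executes, giving 1 — identical to its old value.
  C7: a read changed (G1 5->8) — executes, giving 1 — identical to its old value.
  H2: dirty, but its reads are unchanged (C7 unchanged, B10 unchanged); cached 2 stands.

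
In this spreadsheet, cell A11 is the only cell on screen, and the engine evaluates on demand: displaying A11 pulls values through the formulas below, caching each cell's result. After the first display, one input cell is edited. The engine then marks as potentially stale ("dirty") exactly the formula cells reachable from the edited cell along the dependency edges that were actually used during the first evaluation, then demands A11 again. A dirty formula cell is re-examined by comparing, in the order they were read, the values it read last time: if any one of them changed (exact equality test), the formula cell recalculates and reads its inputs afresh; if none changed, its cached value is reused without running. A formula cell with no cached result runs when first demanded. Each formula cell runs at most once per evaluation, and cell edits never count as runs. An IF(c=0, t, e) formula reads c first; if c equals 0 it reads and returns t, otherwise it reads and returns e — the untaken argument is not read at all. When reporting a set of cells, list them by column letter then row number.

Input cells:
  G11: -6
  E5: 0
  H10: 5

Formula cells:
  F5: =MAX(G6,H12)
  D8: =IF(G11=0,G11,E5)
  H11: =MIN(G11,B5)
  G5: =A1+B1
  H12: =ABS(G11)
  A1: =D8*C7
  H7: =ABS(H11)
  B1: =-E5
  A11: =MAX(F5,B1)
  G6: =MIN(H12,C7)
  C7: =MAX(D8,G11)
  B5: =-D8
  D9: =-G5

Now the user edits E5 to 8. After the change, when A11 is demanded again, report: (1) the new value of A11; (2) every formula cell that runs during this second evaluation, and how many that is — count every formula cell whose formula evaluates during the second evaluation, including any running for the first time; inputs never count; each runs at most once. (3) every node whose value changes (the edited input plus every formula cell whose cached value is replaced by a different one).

A11 now evaluates to 6.
Run set: A11, B1, C7, D8, F5, G6 (6 run).
Changed values: B1, C7, D8, E5, G6.

Initial pass — values computed on the first demand:
  B1 = -(0) = 0
  D8 = IF(G11=0: G11=-6 -> else branch E5) = 0
  C7 = MAX(0, -6) = 0
  H12 = ABS(-6) = 6
  G6 = MIN(6, 0) = 0
  F5 = MAX(0, 6) = 6
  A11 = MAX(6, 0) = 6

Second demand — change propagation:
  B1: re-runs because E5 0->8; new result -8.
  D8: re-runs because E5 0->8; new result 8.
  C7: re-runs because D8 0->8; new result 8.
  G6: re-runs because C7 0->8; new result 6.
  F5: re-runs because G6 0->6; new result 6 (unchanged).
  A11: re-runs because B1 0->-8; new result 6 (unchanged).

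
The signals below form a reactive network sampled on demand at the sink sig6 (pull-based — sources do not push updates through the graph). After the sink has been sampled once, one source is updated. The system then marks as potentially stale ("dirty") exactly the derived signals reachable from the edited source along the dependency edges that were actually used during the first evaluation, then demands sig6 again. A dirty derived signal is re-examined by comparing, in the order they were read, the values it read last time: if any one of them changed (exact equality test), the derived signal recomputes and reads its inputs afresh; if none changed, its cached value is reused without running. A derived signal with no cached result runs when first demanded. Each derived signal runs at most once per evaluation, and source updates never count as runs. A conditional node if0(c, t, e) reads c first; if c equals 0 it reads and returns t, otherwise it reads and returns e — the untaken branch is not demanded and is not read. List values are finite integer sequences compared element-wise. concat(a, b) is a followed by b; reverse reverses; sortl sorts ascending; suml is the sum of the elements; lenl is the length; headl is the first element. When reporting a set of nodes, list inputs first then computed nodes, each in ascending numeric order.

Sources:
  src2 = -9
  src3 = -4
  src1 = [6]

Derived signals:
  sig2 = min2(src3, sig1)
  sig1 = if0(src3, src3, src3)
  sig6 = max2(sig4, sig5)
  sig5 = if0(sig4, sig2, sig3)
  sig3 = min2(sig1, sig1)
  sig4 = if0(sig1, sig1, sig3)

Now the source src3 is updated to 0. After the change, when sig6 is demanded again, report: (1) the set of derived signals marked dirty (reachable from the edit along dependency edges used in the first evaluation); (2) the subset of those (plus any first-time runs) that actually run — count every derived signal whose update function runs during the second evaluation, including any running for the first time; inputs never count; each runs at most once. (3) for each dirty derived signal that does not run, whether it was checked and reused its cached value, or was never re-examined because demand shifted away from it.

Initial pass — values computed on the first demand:
  sig1 = if0(src3=-4 -> else branch src3) = -4
  sig3 = min2(-4, -4) = -4
  sig4 = if0(sig1=-4 -> else branch sig3) = -4
  sig5 = if0(sig4=-4 -> else branch sig3) = -4
  sig6 = max2(-4, -4) = -4

Second demand — change propagation:
  sig1: re-runs because src3 -4->0; src3 -4->0; new result 0.
  sig2: newly demanded (no cache) — executes and yields 0.
  sig3: dirty yet unreached — the second evaluation never asks for it.
  sig4: re-runs because sig1 -4->0; new result 0.
  sig5: re-runs because sig4 -4->0; new result 0.
  sig6: re-runs because sig4 -4->0; sig5 -4->0; new result 0.

The important point: the flipped condition redirects demand; sig3 is left stale, never re-checked.

Dirty set: sig1, sig3, sig4, sig5, sig6.
Run set: sig1, sig2, sig4, sig5, sig6 (5 run).
Left stale — demand moved off them: sig3.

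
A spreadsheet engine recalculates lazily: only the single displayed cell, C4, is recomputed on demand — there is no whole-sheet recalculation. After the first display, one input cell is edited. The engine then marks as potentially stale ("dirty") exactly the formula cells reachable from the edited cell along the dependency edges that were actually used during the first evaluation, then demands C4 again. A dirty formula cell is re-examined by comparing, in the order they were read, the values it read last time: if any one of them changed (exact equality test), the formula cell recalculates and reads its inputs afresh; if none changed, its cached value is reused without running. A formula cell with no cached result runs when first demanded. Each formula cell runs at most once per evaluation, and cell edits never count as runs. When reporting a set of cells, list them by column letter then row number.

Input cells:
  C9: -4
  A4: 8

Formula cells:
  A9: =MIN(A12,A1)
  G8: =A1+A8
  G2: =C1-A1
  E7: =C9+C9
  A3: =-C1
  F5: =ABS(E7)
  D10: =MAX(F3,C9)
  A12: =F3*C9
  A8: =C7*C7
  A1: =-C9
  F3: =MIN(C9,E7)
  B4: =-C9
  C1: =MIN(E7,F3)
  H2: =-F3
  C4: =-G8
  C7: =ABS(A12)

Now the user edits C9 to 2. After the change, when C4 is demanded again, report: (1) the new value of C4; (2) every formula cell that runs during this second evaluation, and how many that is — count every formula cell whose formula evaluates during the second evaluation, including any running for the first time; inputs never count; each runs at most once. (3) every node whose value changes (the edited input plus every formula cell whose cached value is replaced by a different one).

First evaluation (everything demanded from the output):
  A1 = -(-4) = 4
  E7 = -4 + -4 = -8
  F3 = MIN(-4, -8) = -8
  A12 = -8 * -4 = 32
  C7 = ABS(32) = 32
  A8 = 32 * 32 = 1024
  G8 = 4 + 1024 = 1028
  C4 = -(1028) = -1028

Propagation after the edit:
  A1: runs — C9 -4->2; result -2.
  E7: runs — C9 -4->2; C9 -4->2; result 4.
  F3: runs — C9 -4->2; E7 -8->4; result 2.
  A12: runs — F3 -8->2; C9 -4->2; result 4.
  C7: runs — A12 32->4; result 4.
  A8: runs — C7 32->4; C7 32->4; result 16.
  G8: runs — A1 4->-2; A8 1024->16; result 14.
  C4: runs — G8 1028->14; result -14.

New value of C4: -14.
Formula cells that run: A1, A8, A12, C4, C7, E7, F3, G8 — 8 in total.
Values that change: A1, A8, A12, C4, C7, C9, E7, F3, G8.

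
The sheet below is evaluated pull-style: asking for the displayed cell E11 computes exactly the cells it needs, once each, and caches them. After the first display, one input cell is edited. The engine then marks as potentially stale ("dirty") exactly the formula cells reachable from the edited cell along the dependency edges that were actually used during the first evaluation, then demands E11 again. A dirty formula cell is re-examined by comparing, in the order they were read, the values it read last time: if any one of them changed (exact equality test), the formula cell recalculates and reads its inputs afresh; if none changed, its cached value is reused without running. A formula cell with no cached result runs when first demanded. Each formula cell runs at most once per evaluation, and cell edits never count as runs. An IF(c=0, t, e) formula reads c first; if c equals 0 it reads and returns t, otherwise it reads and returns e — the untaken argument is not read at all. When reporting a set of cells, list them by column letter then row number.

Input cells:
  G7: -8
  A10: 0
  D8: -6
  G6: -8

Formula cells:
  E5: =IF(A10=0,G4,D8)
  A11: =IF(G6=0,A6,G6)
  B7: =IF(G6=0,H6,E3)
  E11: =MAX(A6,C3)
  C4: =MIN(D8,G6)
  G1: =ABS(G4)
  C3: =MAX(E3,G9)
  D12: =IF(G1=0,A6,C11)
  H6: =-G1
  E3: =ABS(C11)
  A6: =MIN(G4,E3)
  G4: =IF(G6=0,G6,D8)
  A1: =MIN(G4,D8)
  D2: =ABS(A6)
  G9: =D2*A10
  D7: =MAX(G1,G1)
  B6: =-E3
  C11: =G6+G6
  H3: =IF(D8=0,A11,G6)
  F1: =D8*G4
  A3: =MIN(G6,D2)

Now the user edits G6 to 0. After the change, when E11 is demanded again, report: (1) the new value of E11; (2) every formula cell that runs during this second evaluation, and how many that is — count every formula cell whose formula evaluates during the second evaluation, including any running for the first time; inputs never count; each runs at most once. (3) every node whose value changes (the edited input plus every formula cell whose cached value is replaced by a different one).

Demanding E11 again yields 0.
8 formula cells run: A6, C3, C11, D2, E3, E11, G4, G9.
The nodes whose values change: A6, C3, C11, D2, E3, E11, G4, G6.

First demand of the output computes:
  C11 = -8 + -8 = -16
  E3 = ABS(-16) = 16
  G4 = IF(G6=0: G6=-8 -> else branch D8) = -6
  A6 = MIN(-6, 16) = -6
  D2 = ABS(-6) = 6
  G9 = 6 * 0 = 0
  C3 = MAX(16, 0) = 16
  E11 = MAX(-6, 16) = 16

After the edit, cleaning proceeds:
  C11: a read changed (G6 -8->0; G6 -8->0) — executes, giving 0.
  E3: a read changed (C11 -16->0) — executes, giving 0.
  G4: a read changed (G6 -8->0) — executes, giving 0.
  A6: a read changed (G4 -6->0; E3 16->0) — executes, giving 0.
  D2: a read changed (A6 -6->0) — executes, giving 0.
  G9: a read changed (D2 6->0) — executes, giving 0 — identical to its old value.
  C3: a read changed (E3 16->0) — executes, giving 0.
  E11: a read changed (A6 -6->0; C3 16->0) — executes, giving 0.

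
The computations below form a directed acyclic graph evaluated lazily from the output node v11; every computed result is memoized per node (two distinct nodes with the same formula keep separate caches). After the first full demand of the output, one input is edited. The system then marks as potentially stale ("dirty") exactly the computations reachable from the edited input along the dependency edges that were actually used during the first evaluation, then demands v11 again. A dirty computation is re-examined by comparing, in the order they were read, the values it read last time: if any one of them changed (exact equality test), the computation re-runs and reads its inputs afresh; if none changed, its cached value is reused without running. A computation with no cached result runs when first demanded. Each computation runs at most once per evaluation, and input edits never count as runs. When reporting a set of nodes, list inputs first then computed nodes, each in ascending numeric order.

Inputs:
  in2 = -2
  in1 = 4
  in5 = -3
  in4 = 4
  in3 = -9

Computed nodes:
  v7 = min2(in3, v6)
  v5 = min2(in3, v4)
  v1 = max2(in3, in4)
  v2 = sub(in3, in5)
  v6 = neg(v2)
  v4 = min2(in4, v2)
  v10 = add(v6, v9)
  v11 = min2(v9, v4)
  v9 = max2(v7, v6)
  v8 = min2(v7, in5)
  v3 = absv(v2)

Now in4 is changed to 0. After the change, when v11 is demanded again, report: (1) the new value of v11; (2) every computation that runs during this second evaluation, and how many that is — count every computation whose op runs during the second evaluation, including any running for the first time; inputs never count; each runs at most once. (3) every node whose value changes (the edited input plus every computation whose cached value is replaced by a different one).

First demand of the output computes:
  v2 = sub(-9, -3) = -6
  v4 = min2(4, -6) = -6
  v6 = neg(-6) = 6
  v7 = min2(-9, 6) = -9
  v9 = max2(-9, 6) = 6
  v11 = min2(6, -6) = -6

After the edit, cleaning proceeds:
  v4: a read changed (in4 4->0) — executes, giving -6 — identical to its old value.
  v11: dirty, but its reads are unchanged (v9 unchanged, v4 unchanged); cached -6 stands.

Note the absorption at v4: it re-runs yet its value is the same, leaving the output's value untouched.

Demanding v11 again yields -6.
1 computations run: v4.
The nodes whose values change: in4.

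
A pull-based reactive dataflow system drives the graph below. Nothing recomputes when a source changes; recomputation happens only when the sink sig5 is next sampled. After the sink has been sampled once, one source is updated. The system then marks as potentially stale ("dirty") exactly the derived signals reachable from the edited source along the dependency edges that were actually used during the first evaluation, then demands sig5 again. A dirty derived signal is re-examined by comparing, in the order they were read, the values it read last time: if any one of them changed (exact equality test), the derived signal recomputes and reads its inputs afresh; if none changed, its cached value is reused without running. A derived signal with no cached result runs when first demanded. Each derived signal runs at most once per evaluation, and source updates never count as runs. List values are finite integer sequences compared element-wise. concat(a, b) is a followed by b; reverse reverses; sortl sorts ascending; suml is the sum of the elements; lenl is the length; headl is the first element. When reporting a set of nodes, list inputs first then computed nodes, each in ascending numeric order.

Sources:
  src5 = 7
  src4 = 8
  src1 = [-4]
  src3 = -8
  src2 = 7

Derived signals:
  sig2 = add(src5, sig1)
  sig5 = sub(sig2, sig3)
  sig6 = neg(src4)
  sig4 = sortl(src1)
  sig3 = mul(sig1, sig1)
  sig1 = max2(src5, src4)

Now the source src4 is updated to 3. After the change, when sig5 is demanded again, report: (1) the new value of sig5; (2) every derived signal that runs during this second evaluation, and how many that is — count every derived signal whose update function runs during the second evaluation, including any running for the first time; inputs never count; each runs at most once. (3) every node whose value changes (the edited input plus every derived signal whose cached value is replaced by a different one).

First evaluation (everything demanded from the output):
  sig1 = max2(7, 8) = 8
  sig2 = add(7, 8) = 15
  sig3 = mul(8, 8) = 64
  sig5 = sub(15, 64) = -49

Propagation after the edit:
  sig1: runs — src4 8->3; result 7.
  sig2: runs — sig1 8->7; result 14.
  sig3: runs — sig1 8->7; sig1 8->7; result 49.
  sig5: runs — sig2 15->14; sig3 64->49; result -35.

New value of sig5: -35.
Derived signals that run: sig1, sig2, sig3, sig5 — 4 in total.
Values that change: src4, sig1, sig2, sig3, sig5.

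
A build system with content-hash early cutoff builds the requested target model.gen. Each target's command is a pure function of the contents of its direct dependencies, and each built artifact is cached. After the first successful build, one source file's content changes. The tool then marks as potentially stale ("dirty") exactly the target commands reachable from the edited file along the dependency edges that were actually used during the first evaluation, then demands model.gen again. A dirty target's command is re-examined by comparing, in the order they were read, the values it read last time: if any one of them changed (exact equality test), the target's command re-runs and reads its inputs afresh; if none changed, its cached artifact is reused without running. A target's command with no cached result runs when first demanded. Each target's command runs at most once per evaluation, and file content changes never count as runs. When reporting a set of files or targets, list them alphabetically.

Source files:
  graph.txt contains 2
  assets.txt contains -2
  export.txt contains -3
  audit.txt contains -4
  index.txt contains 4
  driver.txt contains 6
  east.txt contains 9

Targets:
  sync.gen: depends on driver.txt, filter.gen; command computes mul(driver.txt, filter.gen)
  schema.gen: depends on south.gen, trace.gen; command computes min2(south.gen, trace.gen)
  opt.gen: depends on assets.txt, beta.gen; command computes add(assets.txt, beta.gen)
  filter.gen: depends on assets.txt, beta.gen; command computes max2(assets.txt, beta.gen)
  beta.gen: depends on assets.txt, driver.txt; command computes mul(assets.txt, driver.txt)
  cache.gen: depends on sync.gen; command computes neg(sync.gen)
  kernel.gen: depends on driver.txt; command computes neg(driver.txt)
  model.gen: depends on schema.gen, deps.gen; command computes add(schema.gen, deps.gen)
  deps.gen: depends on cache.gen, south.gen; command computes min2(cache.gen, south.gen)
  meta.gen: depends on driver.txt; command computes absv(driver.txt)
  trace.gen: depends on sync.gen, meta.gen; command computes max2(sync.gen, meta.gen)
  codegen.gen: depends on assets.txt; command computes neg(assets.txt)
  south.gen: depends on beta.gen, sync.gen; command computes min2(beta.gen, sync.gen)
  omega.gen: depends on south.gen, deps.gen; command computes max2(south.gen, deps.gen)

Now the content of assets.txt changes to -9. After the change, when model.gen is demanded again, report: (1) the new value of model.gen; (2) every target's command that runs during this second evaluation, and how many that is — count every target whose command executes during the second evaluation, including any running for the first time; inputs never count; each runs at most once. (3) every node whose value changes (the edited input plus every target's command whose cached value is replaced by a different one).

First evaluation (everything demanded from the output):
  beta.gen = mul(-2, 6) = -12
  filter.gen = max2(-2, -12) = -2
  meta.gen = absv(6) = 6
  sync.gen = mul(6, -2) = -12
  cache.gen = neg(-12) = 12
  south.gen = min2(-12, -12) = -12
  deps.gen = min2(12, -12) = -12
  trace.gen = max2(-12, 6) = 6
  schema.gen = min2(-12, 6) = -12
  model.gen = add(-12, -12) = -24

Propagation after the edit:
  beta.gen: runs — assets.txt -2->-9; result -54.
  filter.gen: runs — assets.txt -2->-9; beta.gen -12->-54; result -9.
  sync.gen: runs — filter.gen -2->-9; result -54.
  cache.gen: runs — sync.gen -12->-54; result 54.
  south.gen: runs — beta.gen -12->-54; sync.gen -12->-54; result -54.
  deps.gen: runs — cache.gen 12->54; south.gen -12->-54; result -54.
  trace.gen: runs — sync.gen -12->-54; result 6 (same value as before).
  schema.gen: runs — south.gen -12->-54; result -54.
  model.gen: runs — schema.gen -12->-54; deps.gen -12->-54; result -108.

New value of model.gen: -108.
Target commands that run: beta.gen, cache.gen, deps.gen, filter.gen, model.gen, schema.gen, south.gen, sync.gen, trace.gen — 9 in total.
Values that change: assets.txt, beta.gen, cache.gen, deps.gen, filter.gen, model.gen, schema.gen, south.gen, sync.gen.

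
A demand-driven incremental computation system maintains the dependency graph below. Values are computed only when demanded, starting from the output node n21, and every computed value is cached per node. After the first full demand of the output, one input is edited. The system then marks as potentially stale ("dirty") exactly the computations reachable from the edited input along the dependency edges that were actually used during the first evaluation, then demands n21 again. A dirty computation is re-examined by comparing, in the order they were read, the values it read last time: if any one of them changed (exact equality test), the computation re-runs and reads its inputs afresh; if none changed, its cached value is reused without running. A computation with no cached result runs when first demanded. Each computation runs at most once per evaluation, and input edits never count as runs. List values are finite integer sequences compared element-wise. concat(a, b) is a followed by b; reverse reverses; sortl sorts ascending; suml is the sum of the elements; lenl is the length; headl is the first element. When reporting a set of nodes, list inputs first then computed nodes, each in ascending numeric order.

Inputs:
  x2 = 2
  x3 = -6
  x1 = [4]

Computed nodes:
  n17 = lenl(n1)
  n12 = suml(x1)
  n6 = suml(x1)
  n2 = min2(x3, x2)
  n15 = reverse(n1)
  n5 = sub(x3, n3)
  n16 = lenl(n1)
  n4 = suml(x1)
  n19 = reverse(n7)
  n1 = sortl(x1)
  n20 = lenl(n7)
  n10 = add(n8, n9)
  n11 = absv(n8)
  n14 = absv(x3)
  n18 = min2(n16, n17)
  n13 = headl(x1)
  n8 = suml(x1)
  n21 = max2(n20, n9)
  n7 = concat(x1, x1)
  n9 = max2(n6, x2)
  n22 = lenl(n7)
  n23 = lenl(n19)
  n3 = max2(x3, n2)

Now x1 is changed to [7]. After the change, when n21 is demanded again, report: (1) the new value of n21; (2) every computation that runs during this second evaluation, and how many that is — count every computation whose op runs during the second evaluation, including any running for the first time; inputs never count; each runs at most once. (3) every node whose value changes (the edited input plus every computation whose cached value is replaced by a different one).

First evaluation (everything demanded from the output):
  n6 = suml([4]) = 4
  n7 = concat([4], [4]) = [4, 4]
  n9 = max2(4, 2) = 4
  n20 = lenl([4, 4]) = 2
  n21 = max2(2, 4) = 4

Propagation after the edit:
  n6: runs — x1 [4]->[7]; result 7.
  n7: runs — x1 [4]->[7]; x1 [4]->[7]; result [7, 7].
  n9: runs — n6 4->7; result 7.
  n20: runs — n7 [4, 4]->[7, 7]; result 2 (same value as before).
  n21: runs — n9 4->7; result 7.

New value of n21: 7.
Computations that run: n6, n7, n9, n20, n21 — 5 in total.
Values that change: x1, n6, n7, n9, n21.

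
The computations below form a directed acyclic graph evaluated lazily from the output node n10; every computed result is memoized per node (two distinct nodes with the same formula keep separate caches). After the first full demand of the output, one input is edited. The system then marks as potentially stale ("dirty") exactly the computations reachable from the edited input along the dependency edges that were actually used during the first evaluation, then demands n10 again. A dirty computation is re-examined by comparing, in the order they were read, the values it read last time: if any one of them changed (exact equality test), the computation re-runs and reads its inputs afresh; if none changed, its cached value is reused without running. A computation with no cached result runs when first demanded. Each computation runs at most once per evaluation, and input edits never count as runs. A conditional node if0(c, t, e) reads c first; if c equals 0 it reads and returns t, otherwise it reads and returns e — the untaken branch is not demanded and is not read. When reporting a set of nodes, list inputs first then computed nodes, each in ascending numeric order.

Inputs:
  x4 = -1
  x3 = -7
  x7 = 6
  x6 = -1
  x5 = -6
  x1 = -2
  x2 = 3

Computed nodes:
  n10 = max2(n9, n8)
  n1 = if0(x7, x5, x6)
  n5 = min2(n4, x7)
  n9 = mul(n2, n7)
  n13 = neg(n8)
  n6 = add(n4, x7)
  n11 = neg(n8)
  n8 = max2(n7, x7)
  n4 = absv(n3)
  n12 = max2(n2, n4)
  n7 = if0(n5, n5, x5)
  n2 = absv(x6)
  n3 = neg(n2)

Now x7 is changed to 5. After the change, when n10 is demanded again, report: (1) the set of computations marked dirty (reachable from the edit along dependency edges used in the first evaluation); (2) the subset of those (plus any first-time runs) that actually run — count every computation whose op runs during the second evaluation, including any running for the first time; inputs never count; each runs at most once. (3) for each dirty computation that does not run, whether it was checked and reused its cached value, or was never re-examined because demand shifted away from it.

The edit dirties: n5, n7, n8, n9, n10.
3 computations run: n5, n8, n10.
Cache hits after checking: n7, n9.
Note where the cutoff bites: n7 is checked, finds nothing changed, and keeps its cache.

First demand of the output computes:
  n2 = absv(-1) = 1
  n3 = neg(1) = -1
  n4 = absv(-1) = 1
  n5 = min2(1, 6) = 1
  n7 = if0(n5=1 -> else branch x5) = -6
  n8 = max2(-6, 6) = 6
  n9 = mul(1, -6) = -6
  n10 = max2(-6, 6) = 6

After the edit, cleaning proceeds:
  n5: a read changed (x7 6->5) — executes, giving 1 — identical to its old value.
  n7: dirty, but its reads are unchanged (n5 unchanged, x5 unchanged); cached -6 stands.
  n8: a read changed (x7 6->5) — executes, giving 5.
  n9: dirty, but its reads are unchanged (n2 unchanged, n7 unchanged); cached -6 stands.
  n10: a read changed (n8 6->5) — executes, giving 5.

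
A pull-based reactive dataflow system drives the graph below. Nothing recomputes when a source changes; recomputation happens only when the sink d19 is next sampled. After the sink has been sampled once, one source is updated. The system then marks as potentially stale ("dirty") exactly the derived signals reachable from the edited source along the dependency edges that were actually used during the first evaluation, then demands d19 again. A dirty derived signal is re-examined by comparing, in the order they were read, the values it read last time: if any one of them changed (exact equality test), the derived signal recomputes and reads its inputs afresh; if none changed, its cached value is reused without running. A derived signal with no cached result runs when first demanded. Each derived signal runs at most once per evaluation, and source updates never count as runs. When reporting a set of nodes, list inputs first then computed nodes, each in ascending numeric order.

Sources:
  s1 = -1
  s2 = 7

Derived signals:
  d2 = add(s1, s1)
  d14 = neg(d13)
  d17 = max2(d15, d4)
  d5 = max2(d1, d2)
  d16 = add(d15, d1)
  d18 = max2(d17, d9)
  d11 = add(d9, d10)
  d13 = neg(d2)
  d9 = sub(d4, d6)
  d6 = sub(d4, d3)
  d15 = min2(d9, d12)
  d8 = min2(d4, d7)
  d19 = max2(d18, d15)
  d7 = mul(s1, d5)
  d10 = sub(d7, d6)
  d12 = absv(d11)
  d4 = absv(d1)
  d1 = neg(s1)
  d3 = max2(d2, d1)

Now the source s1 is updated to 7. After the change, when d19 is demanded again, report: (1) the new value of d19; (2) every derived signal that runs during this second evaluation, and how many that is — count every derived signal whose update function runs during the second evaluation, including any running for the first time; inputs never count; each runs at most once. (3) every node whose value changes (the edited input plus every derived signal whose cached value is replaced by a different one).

First evaluation (everything demanded from the output):
  d1 = neg(-1) = 1
  d2 = add(-1, -1) = -2
  d3 = max2(-2, 1) = 1
  d4 = absv(1) = 1
  d5 = max2(1, -2) = 1
  d6 = sub(1, 1) = 0
  d7 = mul(-1, 1) = -1
  d9 = sub(1, 0) = 1
  d10 = sub(-1, 0) = -1
  d11 = add(1, -1) = 0
  d12 = absv(0) = 0
  d15 = min2(1, 0) = 0
  d17 = max2(0, 1) = 1
  d18 = max2(1, 1) = 1
  d19 = max2(1, 0) = 1

Propagation after the edit:
  d1: runs — s1 -1->7; result -7.
  d2: runs — s1 -1->7; s1 -1->7; result 14.
  d3: runs — d2 -2->14; d1 1->-7; result 14.
  d4: runs — d1 1->-7; result 7.
  d5: runs — d1 1->-7; d2 -2->14; result 14.
  d6: runs — d4 1->7; d3 1->14; result -7.
  d7: runs — s1 -1->7; d5 1->14; result 98.
  d9: runs — d4 1->7; d6 0->-7; result 14.
  d10: runs — d7 -1->98; d6 0->-7; result 105.
  d11: runs — d9 1->14; d10 -1->105; result 119.
  d12: runs — d11 0->119; result 119.
  d15: runs — d9 1->14; d12 0->119; result 14.
  d17: runs — d15 0->14; d4 1->7; result 14.
  d18: runs — d17 1->14; d9 1->14; result 14.
  d19: runs — d18 1->14; d15 0->14; result 14.

New value of d19: 14.
Derived signals that run: d1, d2, d3, d4, d5, d6, d7, d9, d10, d11, d12, d15, d17, d18, d19 — 15 in total.
Values that change: s1, d1, d2, d3, d4, d5, d6, d7, d9, d10, d11, d12, d15, d17, d18, d19.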